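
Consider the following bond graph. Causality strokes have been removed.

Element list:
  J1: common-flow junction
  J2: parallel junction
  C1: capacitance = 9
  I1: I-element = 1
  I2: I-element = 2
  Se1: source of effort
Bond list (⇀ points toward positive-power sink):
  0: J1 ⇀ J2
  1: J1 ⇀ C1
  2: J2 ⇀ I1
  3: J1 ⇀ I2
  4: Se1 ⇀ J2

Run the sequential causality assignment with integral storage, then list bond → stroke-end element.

#4 |J2  (Se1 fixes effort; stroke away)
#0 |J1  (0-jn J2 has e-setter on 4)
#2 |I1  (J2: bond 4 brought effort, rest push out)
#1 |J1  (C1 outputs effort q/C1)
#3 |I2  (only one flow-in slot at J1)

bond 0 →J1
bond 1 →J1
bond 2 →I1
bond 3 →I2
bond 4 →J2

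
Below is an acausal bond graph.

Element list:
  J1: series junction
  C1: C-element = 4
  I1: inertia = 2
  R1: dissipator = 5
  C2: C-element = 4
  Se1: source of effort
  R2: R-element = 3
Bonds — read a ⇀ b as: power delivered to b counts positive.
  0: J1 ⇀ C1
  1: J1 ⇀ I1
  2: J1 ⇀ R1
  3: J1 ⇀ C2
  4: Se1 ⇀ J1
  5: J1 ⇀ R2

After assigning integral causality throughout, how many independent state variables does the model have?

#4 stroke→J1  (Se1: effort source, stroke at far end)
#0 stroke→J1  (C1 integral (e out))
#1 stroke→I1  (I1 integral (f out))
#2 stroke→J1  (1-jn J1 has f-setter on 1)
#3 stroke→J1  (J1 flow already set via bond 1)
#5 stroke→J1  (J1: bond 1 brought flow, rest push out)

3  (C1, C2, I1 all integral)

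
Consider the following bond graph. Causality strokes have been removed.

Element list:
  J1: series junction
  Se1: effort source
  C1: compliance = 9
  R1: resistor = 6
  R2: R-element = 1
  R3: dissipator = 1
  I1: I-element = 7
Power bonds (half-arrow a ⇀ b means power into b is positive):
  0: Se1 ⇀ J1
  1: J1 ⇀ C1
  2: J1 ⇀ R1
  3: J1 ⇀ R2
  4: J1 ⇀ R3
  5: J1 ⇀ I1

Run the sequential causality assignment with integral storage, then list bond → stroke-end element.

#0 →J1
#1 →J1
#2 →J1
#3 →J1
#4 →J1
#5 →I1

β0 |J1  (source Se1 imposes e)
β1 |J1  (prefer integral on C1)
β5 |I1  (prefer integral on I1)
β2 |J1  (common-f at J1 fixed by 5)
β3 |J1  (J1: bond 5 brought flow, rest push out)
β4 |J1  (J1: bond 5 brought flow, rest push out)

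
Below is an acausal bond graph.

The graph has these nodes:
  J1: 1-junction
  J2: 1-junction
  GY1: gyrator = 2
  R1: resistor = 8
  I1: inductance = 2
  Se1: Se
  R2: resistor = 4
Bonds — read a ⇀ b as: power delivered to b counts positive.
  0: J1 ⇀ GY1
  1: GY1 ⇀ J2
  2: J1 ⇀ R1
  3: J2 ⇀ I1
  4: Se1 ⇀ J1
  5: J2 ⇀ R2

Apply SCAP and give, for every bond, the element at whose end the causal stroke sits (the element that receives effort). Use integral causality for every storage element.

bond 0 |J1
bond 1 |J2
bond 2 |R1
bond 3 |I1
bond 4 |J1
bond 5 |J2

bond 4 stroke at J1  (Se1 (Se) sets effort on bond)
bond 3 stroke at I1  (I1 outputs flow p/I1)
bond 1 stroke at J2  (common-f at J2 fixed by 3)
bond 5 stroke at J2  (common-f at J2 fixed by 3)
bond 0 stroke at J1  (GY GY1: same side as bond 1)
bond 2 stroke at R1  (only one flow-in slot at J1)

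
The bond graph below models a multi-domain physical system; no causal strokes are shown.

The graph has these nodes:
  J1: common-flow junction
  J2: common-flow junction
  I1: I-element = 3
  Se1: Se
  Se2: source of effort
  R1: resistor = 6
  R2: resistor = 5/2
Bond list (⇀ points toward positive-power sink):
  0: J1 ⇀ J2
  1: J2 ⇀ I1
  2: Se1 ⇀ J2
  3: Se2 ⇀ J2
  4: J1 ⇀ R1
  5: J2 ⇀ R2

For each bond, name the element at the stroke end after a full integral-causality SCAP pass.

#2 stroke→J2  (Se1: effort source, stroke at far end)
#3 stroke→J2  (Se2: effort source, stroke at far end)
#1 stroke→I1  (I1 integral (f out))
#0 stroke→J2  (J2 flow already set via bond 1)
#5 stroke→J2  (common-f at J2 fixed by 1)
#4 stroke→J1  (J1 flow already set via bond 0)

β0 stroke at J2
β1 stroke at I1
β2 stroke at J2
β3 stroke at J2
β4 stroke at J1
β5 stroke at J2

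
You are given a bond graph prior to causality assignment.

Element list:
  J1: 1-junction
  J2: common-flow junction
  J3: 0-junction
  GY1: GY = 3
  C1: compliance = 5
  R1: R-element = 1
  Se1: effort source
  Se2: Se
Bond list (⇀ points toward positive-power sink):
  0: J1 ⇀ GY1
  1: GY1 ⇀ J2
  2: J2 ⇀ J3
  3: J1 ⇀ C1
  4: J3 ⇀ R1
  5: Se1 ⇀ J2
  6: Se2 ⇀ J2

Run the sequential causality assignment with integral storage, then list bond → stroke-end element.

bond 0 →GY1
bond 1 →GY1
bond 2 →J2
bond 3 →J1
bond 4 →J3
bond 5 →J2
bond 6 →J2

b5 →J2  (Se1 (Se) sets effort on bond)
b6 →J2  (Se2 fixes effort; stroke away)
b3 →J1  (C1: C, integral causality)
b0 →GY1  (closing 1-jn rule on J1)
b1 →GY1  (GY1: gyrator matches bond 0)
b2 →J2  (1-jn J2 has f-setter on 1)
b4 →J3  (J3: last free bond brings effort in)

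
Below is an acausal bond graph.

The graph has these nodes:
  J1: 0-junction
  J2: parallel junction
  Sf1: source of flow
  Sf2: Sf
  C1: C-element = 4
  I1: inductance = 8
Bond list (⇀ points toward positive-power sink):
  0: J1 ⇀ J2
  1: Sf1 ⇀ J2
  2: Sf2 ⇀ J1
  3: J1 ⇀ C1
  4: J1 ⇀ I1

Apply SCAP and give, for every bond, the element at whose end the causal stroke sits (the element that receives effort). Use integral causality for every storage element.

#0 →J2
#1 →Sf1
#2 →Sf2
#3 →J1
#4 →I1

b1 stroke at Sf1  (Sf1 fixes flow; stroke at Sf1)
b2 stroke at Sf2  (Sf2 fixes flow; stroke at Sf2)
b0 stroke at J2  (closing 0-jn rule on J2)
b3 stroke at J1  (C1 integral (e out))
b4 stroke at I1  (J1: bond 3 brought effort, rest push out)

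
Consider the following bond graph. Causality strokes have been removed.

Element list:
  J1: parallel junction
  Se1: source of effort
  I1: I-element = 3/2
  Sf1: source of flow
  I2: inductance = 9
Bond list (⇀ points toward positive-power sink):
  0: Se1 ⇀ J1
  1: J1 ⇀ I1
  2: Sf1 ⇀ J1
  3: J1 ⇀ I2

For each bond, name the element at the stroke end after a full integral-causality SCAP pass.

β0 |J1  (Se1: effort source, stroke at far end)
β2 |Sf1  (Sf1 fixes flow; stroke at Sf1)
β1 |I1  (common-e at J1 fixed by 0)
β3 |I2  (common-e at J1 fixed by 0)

#0 |J1
#1 |I1
#2 |Sf1
#3 |I2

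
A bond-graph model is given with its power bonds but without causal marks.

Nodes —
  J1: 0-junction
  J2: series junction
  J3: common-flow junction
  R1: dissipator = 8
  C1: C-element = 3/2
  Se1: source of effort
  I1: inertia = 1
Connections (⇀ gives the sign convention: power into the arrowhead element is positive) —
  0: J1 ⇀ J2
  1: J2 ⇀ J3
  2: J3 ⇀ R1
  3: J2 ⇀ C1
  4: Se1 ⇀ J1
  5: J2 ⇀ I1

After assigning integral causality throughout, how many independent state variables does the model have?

β4 stroke at J1  (Se1 (Se) sets effort on bond)
β0 stroke at J2  (J1: bond 4 brought effort, rest push out)
β3 stroke at J2  (C1 outputs effort q/C1)
β5 stroke at I1  (I1 outputs flow p/I1)
β1 stroke at J2  (J2 flow already set via bond 5)
β2 stroke at J3  (J3: bond 1 brought flow, rest push out)

2  (C1, I1 all integral)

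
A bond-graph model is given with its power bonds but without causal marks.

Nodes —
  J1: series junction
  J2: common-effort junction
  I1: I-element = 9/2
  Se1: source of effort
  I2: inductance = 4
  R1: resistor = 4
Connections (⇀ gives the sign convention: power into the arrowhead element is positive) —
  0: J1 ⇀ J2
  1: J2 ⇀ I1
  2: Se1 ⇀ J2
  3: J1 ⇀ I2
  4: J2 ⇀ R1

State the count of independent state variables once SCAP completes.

2  (I1, I2 all integral)

β2 →J2  (Se1 (Se) sets effort on bond)
β0 →J1  (common-e at J2 fixed by 2)
β1 →I1  (common-e at J2 fixed by 2)
β4 →R1  (common-e at J2 fixed by 2)
β3 →I2  (closing 1-jn rule on J1)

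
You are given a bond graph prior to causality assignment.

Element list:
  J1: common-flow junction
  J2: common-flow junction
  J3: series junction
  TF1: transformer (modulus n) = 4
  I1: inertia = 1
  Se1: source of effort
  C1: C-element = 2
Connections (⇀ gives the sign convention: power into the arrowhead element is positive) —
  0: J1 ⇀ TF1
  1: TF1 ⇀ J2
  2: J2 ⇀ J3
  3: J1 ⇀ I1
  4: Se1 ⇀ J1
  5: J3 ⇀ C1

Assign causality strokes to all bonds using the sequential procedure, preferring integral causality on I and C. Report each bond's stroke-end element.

bond 0 →J1
bond 1 →TF1
bond 2 →J2
bond 3 →I1
bond 4 →J1
bond 5 →J3

bond 4 |J1  (Se1 (Se) sets effort on bond)
bond 3 |I1  (I1 integral (f out))
bond 0 |J1  (common-f at J1 fixed by 3)
bond 1 |TF1  (through TF1, causality passes straight; one stroke at TF1)
bond 2 |J2  (J2 flow already set via bond 1)
bond 5 |J3  (J3: bond 2 brought flow, rest push out)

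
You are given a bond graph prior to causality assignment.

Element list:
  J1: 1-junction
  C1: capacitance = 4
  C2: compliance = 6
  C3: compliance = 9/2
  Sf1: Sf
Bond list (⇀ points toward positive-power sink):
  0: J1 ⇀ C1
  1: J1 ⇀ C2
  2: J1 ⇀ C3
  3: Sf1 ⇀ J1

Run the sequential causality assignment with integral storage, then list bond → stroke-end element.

#0 →J1
#1 →J1
#2 →J1
#3 →Sf1

#3 →Sf1  (Sf1: flow source, stroke at near end)
#0 →J1  (J1 flow already set via bond 3)
#1 →J1  (J1: bond 3 brought flow, rest push out)
#2 →J1  (J1 flow already set via bond 3)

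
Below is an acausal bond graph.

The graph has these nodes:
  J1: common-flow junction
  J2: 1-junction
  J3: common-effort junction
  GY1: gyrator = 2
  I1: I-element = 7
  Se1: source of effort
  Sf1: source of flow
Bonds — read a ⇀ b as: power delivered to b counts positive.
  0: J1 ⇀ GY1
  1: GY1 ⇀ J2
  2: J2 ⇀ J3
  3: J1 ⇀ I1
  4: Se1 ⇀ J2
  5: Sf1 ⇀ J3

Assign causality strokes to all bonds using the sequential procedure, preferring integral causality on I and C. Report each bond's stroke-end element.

bond 0 stroke at J1
bond 1 stroke at J2
bond 2 stroke at J3
bond 3 stroke at I1
bond 4 stroke at J2
bond 5 stroke at Sf1

bond 4 |J2  (Se1 (Se) sets effort on bond)
bond 5 |Sf1  (Sf1: flow source, stroke at near end)
bond 2 |J3  (only one effort-in slot at J3)
bond 1 |J2  (1-jn J2 has f-setter on 2)
bond 0 |J1  (GY1 both-in/both-out from 1)
bond 3 |I1  (only one flow-in slot at J1)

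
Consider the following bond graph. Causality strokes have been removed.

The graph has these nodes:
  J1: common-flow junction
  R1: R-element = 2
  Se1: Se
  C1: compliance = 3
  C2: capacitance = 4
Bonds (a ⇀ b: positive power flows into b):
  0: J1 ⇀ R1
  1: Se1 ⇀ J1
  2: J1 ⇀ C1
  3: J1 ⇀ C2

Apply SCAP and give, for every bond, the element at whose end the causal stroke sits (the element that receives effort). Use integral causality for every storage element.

#0 |R1
#1 |J1
#2 |J1
#3 |J1

bond 1 |J1  (Se1 (Se) sets effort on bond)
bond 2 |J1  (C1 integral (e out))
bond 3 |J1  (C2 outputs effort q/C2)
bond 0 |R1  (only one flow-in slot at J1)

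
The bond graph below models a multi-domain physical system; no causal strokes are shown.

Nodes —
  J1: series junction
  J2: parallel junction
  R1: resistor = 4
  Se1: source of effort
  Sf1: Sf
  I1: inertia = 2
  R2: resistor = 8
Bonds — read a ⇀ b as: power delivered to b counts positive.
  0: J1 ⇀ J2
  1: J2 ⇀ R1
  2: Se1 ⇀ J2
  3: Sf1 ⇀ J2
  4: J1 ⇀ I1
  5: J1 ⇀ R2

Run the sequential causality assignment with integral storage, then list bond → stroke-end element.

b2 stroke→J2  (Se1 (Se) sets effort on bond)
b3 stroke→Sf1  (Sf1 (Sf) sets flow on bond)
b0 stroke→J1  (0-jn J2 has e-setter on 2)
b1 stroke→R1  (0-jn J2 has e-setter on 2)
b4 stroke→I1  (I1: I, integral causality)
b5 stroke→J1  (common-f at J1 fixed by 4)

bond 0 →J1
bond 1 →R1
bond 2 →J2
bond 3 →Sf1
bond 4 →I1
bond 5 →J1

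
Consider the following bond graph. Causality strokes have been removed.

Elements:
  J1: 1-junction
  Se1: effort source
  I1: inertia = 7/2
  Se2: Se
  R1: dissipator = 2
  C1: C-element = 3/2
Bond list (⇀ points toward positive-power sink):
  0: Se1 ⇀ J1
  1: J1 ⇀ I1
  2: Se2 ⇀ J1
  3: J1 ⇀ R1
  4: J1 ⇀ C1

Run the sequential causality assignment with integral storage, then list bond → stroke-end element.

β0 →J1
β1 →I1
β2 →J1
β3 →J1
β4 →J1

b0 stroke→J1  (source Se1 imposes e)
b2 stroke→J1  (Se2 fixes effort; stroke away)
b1 stroke→I1  (prefer integral on I1)
b3 stroke→J1  (1-jn J1 has f-setter on 1)
b4 stroke→J1  (common-f at J1 fixed by 1)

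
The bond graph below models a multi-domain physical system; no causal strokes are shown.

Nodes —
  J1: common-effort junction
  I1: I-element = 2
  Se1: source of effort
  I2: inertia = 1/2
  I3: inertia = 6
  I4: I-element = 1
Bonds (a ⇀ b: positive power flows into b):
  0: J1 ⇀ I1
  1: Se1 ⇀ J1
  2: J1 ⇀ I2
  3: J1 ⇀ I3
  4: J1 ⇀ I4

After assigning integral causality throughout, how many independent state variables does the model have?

4  (I1, I2, I3, I4 all integral)

β1 stroke at J1  (Se1 (Se) sets effort on bond)
β0 stroke at I1  (0-jn J1 has e-setter on 1)
β2 stroke at I2  (0-jn J1 has e-setter on 1)
β3 stroke at I3  (J1 effort already set via bond 1)
β4 stroke at I4  (J1 effort already set via bond 1)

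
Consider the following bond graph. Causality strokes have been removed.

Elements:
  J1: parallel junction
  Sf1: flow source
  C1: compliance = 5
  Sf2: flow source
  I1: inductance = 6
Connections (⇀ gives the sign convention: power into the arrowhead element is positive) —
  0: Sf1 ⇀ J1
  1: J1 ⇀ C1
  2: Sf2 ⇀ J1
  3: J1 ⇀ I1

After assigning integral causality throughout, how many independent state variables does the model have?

bond 0 stroke at Sf1  (source Sf1 imposes f)
bond 2 stroke at Sf2  (Sf2 fixes flow; stroke at Sf2)
bond 1 stroke at J1  (C1 outputs effort q/C1)
bond 3 stroke at I1  (J1: bond 1 brought effort, rest push out)

2  (C1, I1 all integral)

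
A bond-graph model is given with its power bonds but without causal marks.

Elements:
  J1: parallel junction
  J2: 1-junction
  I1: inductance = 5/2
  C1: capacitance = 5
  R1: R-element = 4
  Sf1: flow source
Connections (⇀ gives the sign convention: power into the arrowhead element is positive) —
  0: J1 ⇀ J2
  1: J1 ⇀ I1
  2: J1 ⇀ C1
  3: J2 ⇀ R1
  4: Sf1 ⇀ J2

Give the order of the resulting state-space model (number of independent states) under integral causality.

2  (C1, I1 all integral)

#4 stroke at Sf1  (source Sf1 imposes f)
#0 stroke at J2  (J2: bond 4 brought flow, rest push out)
#3 stroke at J2  (1-jn J2 has f-setter on 4)
#1 stroke at I1  (prefer integral on I1)
#2 stroke at J1  (J1 needs exactly one e-in)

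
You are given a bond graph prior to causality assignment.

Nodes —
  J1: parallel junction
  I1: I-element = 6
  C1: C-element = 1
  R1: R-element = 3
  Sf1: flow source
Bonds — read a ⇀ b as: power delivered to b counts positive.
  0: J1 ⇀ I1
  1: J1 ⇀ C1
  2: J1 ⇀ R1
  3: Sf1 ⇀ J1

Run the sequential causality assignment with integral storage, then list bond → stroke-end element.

β3 |Sf1  (Sf1 (Sf) sets flow on bond)
β0 |I1  (I1 outputs flow p/I1)
β1 |J1  (C1: C, integral causality)
β2 |R1  (J1 effort already set via bond 1)

bond 0 |I1
bond 1 |J1
bond 2 |R1
bond 3 |Sf1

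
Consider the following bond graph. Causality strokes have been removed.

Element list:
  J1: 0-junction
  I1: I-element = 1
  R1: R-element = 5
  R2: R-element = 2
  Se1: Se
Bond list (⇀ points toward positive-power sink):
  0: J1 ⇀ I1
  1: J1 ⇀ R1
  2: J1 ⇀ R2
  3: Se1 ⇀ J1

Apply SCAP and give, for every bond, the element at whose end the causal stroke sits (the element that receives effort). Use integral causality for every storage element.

bond 0 |I1
bond 1 |R1
bond 2 |R2
bond 3 |J1

b3 →J1  (source Se1 imposes e)
b0 →I1  (J1 effort already set via bond 3)
b1 →R1  (J1 effort already set via bond 3)
b2 →R2  (0-jn J1 has e-setter on 3)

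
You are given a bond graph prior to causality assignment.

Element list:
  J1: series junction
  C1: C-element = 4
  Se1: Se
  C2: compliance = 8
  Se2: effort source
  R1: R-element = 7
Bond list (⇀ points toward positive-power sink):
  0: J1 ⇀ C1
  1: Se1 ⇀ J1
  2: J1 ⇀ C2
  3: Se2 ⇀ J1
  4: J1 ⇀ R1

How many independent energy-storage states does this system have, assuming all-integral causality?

2  (C1, C2 all integral)

bond 1 stroke→J1  (source Se1 imposes e)
bond 3 stroke→J1  (source Se2 imposes e)
bond 0 stroke→J1  (C1: C, integral causality)
bond 2 stroke→J1  (C2 integral (e out))
bond 4 stroke→R1  (J1 needs exactly one f-in)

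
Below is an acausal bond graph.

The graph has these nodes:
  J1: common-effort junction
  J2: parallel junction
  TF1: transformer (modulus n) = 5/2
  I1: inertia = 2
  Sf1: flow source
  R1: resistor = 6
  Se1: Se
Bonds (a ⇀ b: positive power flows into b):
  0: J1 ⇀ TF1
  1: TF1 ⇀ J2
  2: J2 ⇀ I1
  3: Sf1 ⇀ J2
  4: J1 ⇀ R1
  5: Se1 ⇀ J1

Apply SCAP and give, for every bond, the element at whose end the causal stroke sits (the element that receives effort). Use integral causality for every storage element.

β3 stroke at Sf1  (Sf1: flow source, stroke at near end)
β5 stroke at J1  (Se1: effort source, stroke at far end)
β0 stroke at TF1  (0-jn J1 has e-setter on 5)
β4 stroke at R1  (J1 effort already set via bond 5)
β1 stroke at J2  (TF1 one-in-one-out from 0)
β2 stroke at I1  (0-jn J2 has e-setter on 1)

b0 →TF1
b1 →J2
b2 →I1
b3 →Sf1
b4 →R1
b5 →J1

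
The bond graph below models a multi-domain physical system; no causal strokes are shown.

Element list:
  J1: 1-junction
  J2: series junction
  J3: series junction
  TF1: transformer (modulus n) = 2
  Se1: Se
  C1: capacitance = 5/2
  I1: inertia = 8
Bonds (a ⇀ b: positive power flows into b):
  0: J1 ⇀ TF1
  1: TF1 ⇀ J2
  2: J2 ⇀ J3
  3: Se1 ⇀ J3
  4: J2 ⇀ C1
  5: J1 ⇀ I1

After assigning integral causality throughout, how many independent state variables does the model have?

2  (C1, I1 all integral)

#3 stroke→J3  (source Se1 imposes e)
#2 stroke→J2  (only one flow-in slot at J3)
#4 stroke→J2  (C1 outputs effort q/C1)
#1 stroke→TF1  (only one flow-in slot at J2)
#0 stroke→J1  (TF1 one-in-one-out from 1)
#5 stroke→I1  (J1: last free bond brings flow in)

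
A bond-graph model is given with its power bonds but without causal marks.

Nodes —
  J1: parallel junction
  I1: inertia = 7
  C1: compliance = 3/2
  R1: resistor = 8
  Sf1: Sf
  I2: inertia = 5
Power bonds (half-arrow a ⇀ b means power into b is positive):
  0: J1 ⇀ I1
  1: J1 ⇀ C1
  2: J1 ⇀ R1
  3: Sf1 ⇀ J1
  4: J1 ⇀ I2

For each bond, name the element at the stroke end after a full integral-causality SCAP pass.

#3 |Sf1  (source Sf1 imposes f)
#0 |I1  (I1: I, integral causality)
#1 |J1  (prefer integral on C1)
#2 |R1  (0-jn J1 has e-setter on 1)
#4 |I2  (0-jn J1 has e-setter on 1)

bond 0 stroke→I1
bond 1 stroke→J1
bond 2 stroke→R1
bond 3 stroke→Sf1
bond 4 stroke→I2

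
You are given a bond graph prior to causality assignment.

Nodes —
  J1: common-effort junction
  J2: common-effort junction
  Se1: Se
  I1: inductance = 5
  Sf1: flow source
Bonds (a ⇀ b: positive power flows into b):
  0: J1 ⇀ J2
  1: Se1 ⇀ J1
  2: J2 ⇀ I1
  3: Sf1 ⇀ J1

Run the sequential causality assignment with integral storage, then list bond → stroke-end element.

β1 stroke at J1  (Se1: effort source, stroke at far end)
β3 stroke at Sf1  (Sf1: flow source, stroke at near end)
β0 stroke at J2  (common-e at J1 fixed by 1)
β2 stroke at I1  (0-jn J2 has e-setter on 0)

bond 0 stroke→J2
bond 1 stroke→J1
bond 2 stroke→I1
bond 3 stroke→Sf1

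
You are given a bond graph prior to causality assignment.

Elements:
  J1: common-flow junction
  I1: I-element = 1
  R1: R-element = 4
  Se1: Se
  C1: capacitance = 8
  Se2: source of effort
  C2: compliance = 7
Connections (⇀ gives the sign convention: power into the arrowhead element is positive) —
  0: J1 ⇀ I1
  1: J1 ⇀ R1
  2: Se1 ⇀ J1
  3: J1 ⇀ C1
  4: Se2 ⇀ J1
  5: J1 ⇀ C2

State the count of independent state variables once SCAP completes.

β2 |J1  (Se1: effort source, stroke at far end)
β4 |J1  (Se2 (Se) sets effort on bond)
β0 |I1  (I1 outputs flow p/I1)
β1 |J1  (common-f at J1 fixed by 0)
β3 |J1  (1-jn J1 has f-setter on 0)
β5 |J1  (common-f at J1 fixed by 0)

3  (C1, C2, I1 all integral)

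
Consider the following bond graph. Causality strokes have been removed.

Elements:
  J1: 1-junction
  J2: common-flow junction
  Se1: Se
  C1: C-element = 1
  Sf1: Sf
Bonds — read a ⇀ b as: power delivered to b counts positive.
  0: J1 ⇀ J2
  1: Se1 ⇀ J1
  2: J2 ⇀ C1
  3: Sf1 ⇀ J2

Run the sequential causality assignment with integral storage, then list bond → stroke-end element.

b1 |J1  (Se1 fixes effort; stroke away)
b3 |Sf1  (Sf1: flow source, stroke at near end)
b0 |J2  (J1 needs exactly one f-in)
b2 |J2  (J2: bond 3 brought flow, rest push out)

β0 stroke at J2
β1 stroke at J1
β2 stroke at J2
β3 stroke at Sf1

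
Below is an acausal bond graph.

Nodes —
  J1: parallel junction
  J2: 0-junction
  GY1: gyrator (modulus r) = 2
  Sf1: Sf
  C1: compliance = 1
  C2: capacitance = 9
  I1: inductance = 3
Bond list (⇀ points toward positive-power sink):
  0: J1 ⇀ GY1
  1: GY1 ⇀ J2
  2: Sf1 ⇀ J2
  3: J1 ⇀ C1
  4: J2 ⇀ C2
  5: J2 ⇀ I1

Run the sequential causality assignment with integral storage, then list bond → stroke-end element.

β0 →GY1
β1 →GY1
β2 →Sf1
β3 →J1
β4 →J2
β5 →I1

b2 stroke at Sf1  (Sf1 (Sf) sets flow on bond)
b3 stroke at J1  (C1 integral (e out))
b0 stroke at GY1  (J1 effort already set via bond 3)
b1 stroke at GY1  (GY1: gyrator matches bond 0)
b4 stroke at J2  (prefer integral on C2)
b5 stroke at I1  (0-jn J2 has e-setter on 4)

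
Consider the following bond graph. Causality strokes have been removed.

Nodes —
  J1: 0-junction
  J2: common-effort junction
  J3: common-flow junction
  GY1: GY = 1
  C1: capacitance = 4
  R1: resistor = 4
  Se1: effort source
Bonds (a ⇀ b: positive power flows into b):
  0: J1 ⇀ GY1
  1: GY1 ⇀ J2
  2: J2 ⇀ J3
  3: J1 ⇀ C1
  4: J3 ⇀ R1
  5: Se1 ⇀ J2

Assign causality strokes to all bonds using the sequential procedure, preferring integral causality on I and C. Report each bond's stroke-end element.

b5 →J2  (Se1 (Se) sets effort on bond)
b1 →GY1  (common-e at J2 fixed by 5)
b2 →J3  (J2: bond 5 brought effort, rest push out)
b4 →R1  (J3: last free bond brings flow in)
b0 →GY1  (GY1 both-in/both-out from 1)
b3 →J1  (J1 needs exactly one e-in)

#0 stroke at GY1
#1 stroke at GY1
#2 stroke at J3
#3 stroke at J1
#4 stroke at R1
#5 stroke at J2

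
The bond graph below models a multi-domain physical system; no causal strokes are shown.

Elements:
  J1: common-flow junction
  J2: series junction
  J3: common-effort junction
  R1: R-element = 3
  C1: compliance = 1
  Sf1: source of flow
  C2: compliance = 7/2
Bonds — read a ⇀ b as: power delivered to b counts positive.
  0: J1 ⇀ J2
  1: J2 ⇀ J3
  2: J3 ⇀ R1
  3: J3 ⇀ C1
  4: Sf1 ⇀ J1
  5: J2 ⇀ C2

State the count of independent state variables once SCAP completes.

b4 |Sf1  (Sf1: flow source, stroke at near end)
b0 |J1  (common-f at J1 fixed by 4)
b1 |J2  (common-f at J2 fixed by 0)
b5 |J2  (common-f at J2 fixed by 0)
b3 |J3  (C1: C, integral causality)
b2 |R1  (common-e at J3 fixed by 3)

2  (C1, C2 all integral)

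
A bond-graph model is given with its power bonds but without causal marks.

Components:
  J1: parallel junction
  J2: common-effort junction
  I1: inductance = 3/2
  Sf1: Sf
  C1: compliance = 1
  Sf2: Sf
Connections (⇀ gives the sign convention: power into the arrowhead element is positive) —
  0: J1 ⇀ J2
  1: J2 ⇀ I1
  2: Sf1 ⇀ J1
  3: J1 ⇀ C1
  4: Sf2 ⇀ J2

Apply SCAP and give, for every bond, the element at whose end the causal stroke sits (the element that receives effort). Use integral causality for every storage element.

bond 0 stroke→J2
bond 1 stroke→I1
bond 2 stroke→Sf1
bond 3 stroke→J1
bond 4 stroke→Sf2

β2 |Sf1  (source Sf1 imposes f)
β4 |Sf2  (Sf2 (Sf) sets flow on bond)
β1 |I1  (I1 outputs flow p/I1)
β0 |J2  (J2: last free bond brings effort in)
β3 |J1  (J1: last free bond brings effort in)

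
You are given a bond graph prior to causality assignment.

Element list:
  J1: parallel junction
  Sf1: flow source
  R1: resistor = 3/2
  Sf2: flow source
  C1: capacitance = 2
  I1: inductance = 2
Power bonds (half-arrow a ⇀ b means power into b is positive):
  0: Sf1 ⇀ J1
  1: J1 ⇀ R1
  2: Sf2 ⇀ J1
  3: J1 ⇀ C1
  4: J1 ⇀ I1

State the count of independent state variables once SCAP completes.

β0 stroke→Sf1  (Sf1 fixes flow; stroke at Sf1)
β2 stroke→Sf2  (Sf2: flow source, stroke at near end)
β3 stroke→J1  (C1: C, integral causality)
β1 stroke→R1  (0-jn J1 has e-setter on 3)
β4 stroke→I1  (J1: bond 3 brought effort, rest push out)

2  (C1, I1 all integral)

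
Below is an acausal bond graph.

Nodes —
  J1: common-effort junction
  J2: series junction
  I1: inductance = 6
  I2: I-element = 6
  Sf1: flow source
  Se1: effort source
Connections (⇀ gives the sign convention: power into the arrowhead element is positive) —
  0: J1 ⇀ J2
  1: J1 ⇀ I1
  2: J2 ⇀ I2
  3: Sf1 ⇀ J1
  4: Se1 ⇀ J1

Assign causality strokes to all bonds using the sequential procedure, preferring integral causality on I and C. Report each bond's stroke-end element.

b3 →Sf1  (source Sf1 imposes f)
b4 →J1  (Se1 (Se) sets effort on bond)
b0 →J2  (0-jn J1 has e-setter on 4)
b1 →I1  (J1 effort already set via bond 4)
b2 →I2  (J2: last free bond brings flow in)

bond 0 stroke→J2
bond 1 stroke→I1
bond 2 stroke→I2
bond 3 stroke→Sf1
bond 4 stroke→J1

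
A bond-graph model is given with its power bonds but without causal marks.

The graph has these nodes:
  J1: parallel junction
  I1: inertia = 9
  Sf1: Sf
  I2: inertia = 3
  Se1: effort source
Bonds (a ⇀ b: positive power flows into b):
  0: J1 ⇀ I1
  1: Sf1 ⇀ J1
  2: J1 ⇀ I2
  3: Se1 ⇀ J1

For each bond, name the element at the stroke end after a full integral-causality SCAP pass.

b0 stroke→I1
b1 stroke→Sf1
b2 stroke→I2
b3 stroke→J1

β1 stroke→Sf1  (Sf1: flow source, stroke at near end)
β3 stroke→J1  (Se1 fixes effort; stroke away)
β0 stroke→I1  (0-jn J1 has e-setter on 3)
β2 stroke→I2  (J1: bond 3 brought effort, rest push out)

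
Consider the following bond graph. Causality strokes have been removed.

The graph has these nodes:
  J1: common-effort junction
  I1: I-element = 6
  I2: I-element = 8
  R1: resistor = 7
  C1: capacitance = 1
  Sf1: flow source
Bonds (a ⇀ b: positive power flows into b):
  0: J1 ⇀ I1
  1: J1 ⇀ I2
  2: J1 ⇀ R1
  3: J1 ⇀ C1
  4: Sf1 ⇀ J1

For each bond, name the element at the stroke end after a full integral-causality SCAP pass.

β0 stroke at I1
β1 stroke at I2
β2 stroke at R1
β3 stroke at J1
β4 stroke at Sf1

b4 |Sf1  (source Sf1 imposes f)
b0 |I1  (prefer integral on I1)
b1 |I2  (I2 outputs flow p/I2)
b3 |J1  (prefer integral on C1)
b2 |R1  (common-e at J1 fixed by 3)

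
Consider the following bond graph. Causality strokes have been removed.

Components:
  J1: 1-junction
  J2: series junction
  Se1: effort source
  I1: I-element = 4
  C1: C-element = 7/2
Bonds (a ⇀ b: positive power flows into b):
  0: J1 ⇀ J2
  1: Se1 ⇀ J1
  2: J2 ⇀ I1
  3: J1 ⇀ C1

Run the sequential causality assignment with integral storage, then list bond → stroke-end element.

#1 |J1  (Se1: effort source, stroke at far end)
#2 |I1  (prefer integral on I1)
#0 |J2  (common-f at J2 fixed by 2)
#3 |J1  (J1: bond 0 brought flow, rest push out)

β0 stroke→J2
β1 stroke→J1
β2 stroke→I1
β3 stroke→J1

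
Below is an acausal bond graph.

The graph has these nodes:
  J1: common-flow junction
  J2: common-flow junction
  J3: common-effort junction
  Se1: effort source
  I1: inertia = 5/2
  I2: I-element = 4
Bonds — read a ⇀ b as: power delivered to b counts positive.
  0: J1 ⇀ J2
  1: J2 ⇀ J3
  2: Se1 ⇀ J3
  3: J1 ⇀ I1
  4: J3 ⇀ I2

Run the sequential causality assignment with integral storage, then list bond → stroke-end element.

b2 stroke at J3  (Se1 fixes effort; stroke away)
b1 stroke at J2  (J3 effort already set via bond 2)
b4 stroke at I2  (0-jn J3 has e-setter on 2)
b0 stroke at J1  (only one flow-in slot at J2)
b3 stroke at I1  (only one flow-in slot at J1)

β0 |J1
β1 |J2
β2 |J3
β3 |I1
β4 |I2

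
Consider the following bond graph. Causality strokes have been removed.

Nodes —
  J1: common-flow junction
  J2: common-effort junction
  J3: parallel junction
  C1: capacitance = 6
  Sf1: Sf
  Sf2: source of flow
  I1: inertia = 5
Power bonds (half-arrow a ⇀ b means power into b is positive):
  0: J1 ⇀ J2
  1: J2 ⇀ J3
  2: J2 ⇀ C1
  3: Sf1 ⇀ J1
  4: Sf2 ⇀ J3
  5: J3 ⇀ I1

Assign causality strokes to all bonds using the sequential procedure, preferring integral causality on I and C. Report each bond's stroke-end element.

#3 stroke at Sf1  (Sf1 fixes flow; stroke at Sf1)
#4 stroke at Sf2  (Sf2 (Sf) sets flow on bond)
#0 stroke at J1  (J1: bond 3 brought flow, rest push out)
#2 stroke at J2  (prefer integral on C1)
#1 stroke at J3  (0-jn J2 has e-setter on 2)
#5 stroke at I1  (common-e at J3 fixed by 1)

bond 0 →J1
bond 1 →J3
bond 2 →J2
bond 3 →Sf1
bond 4 →Sf2
bond 5 →I1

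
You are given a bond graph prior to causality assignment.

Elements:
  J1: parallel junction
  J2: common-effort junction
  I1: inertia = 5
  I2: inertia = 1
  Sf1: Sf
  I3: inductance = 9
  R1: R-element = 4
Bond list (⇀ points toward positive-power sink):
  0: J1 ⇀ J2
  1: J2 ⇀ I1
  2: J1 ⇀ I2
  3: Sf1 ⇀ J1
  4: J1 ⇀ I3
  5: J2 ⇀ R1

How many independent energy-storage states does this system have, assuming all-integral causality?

3  (I1, I2, I3 all integral)

bond 3 stroke→Sf1  (Sf1: flow source, stroke at near end)
bond 1 stroke→I1  (I1 outputs flow p/I1)
bond 2 stroke→I2  (I2 integral (f out))
bond 4 stroke→I3  (I3: I, integral causality)
bond 0 stroke→J1  (only one effort-in slot at J1)
bond 5 stroke→J2  (only one effort-in slot at J2)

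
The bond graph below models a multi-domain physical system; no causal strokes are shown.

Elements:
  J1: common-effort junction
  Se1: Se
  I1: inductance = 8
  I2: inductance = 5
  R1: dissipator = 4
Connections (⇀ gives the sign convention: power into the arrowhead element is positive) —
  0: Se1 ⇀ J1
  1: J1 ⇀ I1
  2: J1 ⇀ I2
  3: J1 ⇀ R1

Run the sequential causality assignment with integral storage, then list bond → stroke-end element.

#0 stroke→J1
#1 stroke→I1
#2 stroke→I2
#3 stroke→R1

β0 →J1  (Se1: effort source, stroke at far end)
β1 →I1  (0-jn J1 has e-setter on 0)
β2 →I2  (common-e at J1 fixed by 0)
β3 →R1  (common-e at J1 fixed by 0)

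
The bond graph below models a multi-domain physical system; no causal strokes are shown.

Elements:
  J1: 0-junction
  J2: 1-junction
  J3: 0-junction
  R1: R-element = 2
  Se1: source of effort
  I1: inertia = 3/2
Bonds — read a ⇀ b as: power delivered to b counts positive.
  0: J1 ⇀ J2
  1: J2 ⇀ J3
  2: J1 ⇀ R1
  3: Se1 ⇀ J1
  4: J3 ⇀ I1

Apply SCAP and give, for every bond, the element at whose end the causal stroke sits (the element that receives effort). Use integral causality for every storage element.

#3 |J1  (Se1 (Se) sets effort on bond)
#0 |J2  (J1: bond 3 brought effort, rest push out)
#2 |R1  (J1 effort already set via bond 3)
#1 |J3  (closing 1-jn rule on J2)
#4 |I1  (J3: bond 1 brought effort, rest push out)

b0 stroke at J2
b1 stroke at J3
b2 stroke at R1
b3 stroke at J1
b4 stroke at I1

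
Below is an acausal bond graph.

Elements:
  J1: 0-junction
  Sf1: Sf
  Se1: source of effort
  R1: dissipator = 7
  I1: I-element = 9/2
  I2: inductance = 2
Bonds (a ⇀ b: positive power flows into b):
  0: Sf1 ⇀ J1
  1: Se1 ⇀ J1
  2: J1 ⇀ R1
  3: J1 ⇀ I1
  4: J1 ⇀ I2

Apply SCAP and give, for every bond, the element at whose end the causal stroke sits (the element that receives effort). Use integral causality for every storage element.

bond 0 →Sf1
bond 1 →J1
bond 2 →R1
bond 3 →I1
bond 4 →I2

b0 stroke at Sf1  (source Sf1 imposes f)
b1 stroke at J1  (Se1 fixes effort; stroke away)
b2 stroke at R1  (J1: bond 1 brought effort, rest push out)
b3 stroke at I1  (J1: bond 1 brought effort, rest push out)
b4 stroke at I2  (J1 effort already set via bond 1)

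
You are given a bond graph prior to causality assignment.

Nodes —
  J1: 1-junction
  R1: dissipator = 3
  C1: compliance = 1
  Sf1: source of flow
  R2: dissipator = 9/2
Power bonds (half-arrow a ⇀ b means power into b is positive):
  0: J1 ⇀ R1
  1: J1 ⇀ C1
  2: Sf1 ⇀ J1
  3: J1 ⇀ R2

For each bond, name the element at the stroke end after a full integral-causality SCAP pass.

bond 0 |J1
bond 1 |J1
bond 2 |Sf1
bond 3 |J1

β2 stroke→Sf1  (Sf1 fixes flow; stroke at Sf1)
β0 stroke→J1  (J1: bond 2 brought flow, rest push out)
β1 stroke→J1  (J1: bond 2 brought flow, rest push out)
β3 stroke→J1  (1-jn J1 has f-setter on 2)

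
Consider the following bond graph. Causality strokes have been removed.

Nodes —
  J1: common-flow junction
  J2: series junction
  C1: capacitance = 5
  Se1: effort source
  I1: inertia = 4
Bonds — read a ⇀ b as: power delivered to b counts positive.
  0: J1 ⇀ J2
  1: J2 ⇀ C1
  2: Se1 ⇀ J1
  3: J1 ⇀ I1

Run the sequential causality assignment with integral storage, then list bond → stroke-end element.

bond 0 stroke at J1
bond 1 stroke at J2
bond 2 stroke at J1
bond 3 stroke at I1

b2 stroke→J1  (source Se1 imposes e)
b1 stroke→J2  (prefer integral on C1)
b0 stroke→J1  (J2: last free bond brings flow in)
b3 stroke→I1  (J1: last free bond brings flow in)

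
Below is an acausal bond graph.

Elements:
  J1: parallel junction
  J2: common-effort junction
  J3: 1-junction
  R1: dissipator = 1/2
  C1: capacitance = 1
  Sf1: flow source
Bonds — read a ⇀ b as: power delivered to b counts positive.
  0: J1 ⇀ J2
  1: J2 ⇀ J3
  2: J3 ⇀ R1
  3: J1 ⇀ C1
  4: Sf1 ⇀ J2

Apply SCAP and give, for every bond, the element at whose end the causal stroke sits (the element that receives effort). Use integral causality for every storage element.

#4 |Sf1  (Sf1 (Sf) sets flow on bond)
#3 |J1  (prefer integral on C1)
#0 |J2  (0-jn J1 has e-setter on 3)
#1 |J3  (J2: bond 0 brought effort, rest push out)
#2 |R1  (J3: last free bond brings flow in)

b0 stroke→J2
b1 stroke→J3
b2 stroke→R1
b3 stroke→J1
b4 stroke→Sf1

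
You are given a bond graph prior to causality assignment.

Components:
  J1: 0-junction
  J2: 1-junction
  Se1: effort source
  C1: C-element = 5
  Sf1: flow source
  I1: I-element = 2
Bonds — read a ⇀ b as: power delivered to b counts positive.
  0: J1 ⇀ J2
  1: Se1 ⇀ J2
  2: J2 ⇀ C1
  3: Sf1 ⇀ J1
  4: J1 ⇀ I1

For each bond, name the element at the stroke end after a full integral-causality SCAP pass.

bond 1 |J2  (Se1 fixes effort; stroke away)
bond 3 |Sf1  (Sf1: flow source, stroke at near end)
bond 2 |J2  (C1: C, integral causality)
bond 0 |J1  (only one flow-in slot at J2)
bond 4 |I1  (J1 effort already set via bond 0)

β0 stroke→J1
β1 stroke→J2
β2 stroke→J2
β3 stroke→Sf1
β4 stroke→I1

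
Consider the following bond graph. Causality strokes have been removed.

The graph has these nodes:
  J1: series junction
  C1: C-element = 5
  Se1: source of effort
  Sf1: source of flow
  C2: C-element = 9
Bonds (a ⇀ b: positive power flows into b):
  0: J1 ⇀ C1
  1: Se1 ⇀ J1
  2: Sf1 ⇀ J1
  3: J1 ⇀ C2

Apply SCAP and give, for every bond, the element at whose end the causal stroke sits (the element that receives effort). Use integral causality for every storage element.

b0 stroke→J1
b1 stroke→J1
b2 stroke→Sf1
b3 stroke→J1

b1 |J1  (source Se1 imposes e)
b2 |Sf1  (source Sf1 imposes f)
b0 |J1  (J1: bond 2 brought flow, rest push out)
b3 |J1  (J1 flow already set via bond 2)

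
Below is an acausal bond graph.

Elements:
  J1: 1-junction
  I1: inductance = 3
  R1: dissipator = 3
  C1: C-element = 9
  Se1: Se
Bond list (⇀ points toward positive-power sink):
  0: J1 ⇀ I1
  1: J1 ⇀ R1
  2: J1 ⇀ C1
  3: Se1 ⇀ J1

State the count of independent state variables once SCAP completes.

2  (C1, I1 all integral)

β3 stroke→J1  (Se1 (Se) sets effort on bond)
β0 stroke→I1  (I1 integral (f out))
β1 stroke→J1  (common-f at J1 fixed by 0)
β2 stroke→J1  (common-f at J1 fixed by 0)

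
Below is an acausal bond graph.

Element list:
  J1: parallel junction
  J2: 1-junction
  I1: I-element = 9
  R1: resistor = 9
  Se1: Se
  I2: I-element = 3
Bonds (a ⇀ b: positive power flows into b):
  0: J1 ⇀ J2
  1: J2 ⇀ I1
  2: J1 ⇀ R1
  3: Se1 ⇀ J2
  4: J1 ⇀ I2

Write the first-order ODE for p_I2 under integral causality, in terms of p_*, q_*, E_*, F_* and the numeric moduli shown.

#3 stroke→J2  (source Se1 imposes e)
#1 stroke→I1  (prefer integral on I1)
#0 stroke→J2  (J2: bond 1 brought flow, rest push out)
#4 stroke→I2  (I2 outputs flow p/I2)
#2 stroke→J1  (J1: last free bond brings effort in)

dp_I2/dt = -p_I1 - 3*p_I2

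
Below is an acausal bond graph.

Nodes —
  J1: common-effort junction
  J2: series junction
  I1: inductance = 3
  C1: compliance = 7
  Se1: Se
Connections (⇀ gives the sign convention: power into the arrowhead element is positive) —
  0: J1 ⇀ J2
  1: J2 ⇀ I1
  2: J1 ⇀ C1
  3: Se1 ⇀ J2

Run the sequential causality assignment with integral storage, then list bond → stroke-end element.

bond 0 |J2
bond 1 |I1
bond 2 |J1
bond 3 |J2

bond 3 stroke at J2  (source Se1 imposes e)
bond 1 stroke at I1  (I1 integral (f out))
bond 0 stroke at J2  (1-jn J2 has f-setter on 1)
bond 2 stroke at J1  (closing 0-jn rule on J1)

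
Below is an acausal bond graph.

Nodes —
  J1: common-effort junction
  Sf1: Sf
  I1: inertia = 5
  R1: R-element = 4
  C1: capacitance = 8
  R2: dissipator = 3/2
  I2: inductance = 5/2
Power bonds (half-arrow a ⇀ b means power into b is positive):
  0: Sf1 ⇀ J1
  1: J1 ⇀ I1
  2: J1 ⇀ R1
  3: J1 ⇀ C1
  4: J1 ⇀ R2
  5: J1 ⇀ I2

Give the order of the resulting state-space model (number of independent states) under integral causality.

#0 stroke at Sf1  (source Sf1 imposes f)
#1 stroke at I1  (I1 integral (f out))
#3 stroke at J1  (C1 outputs effort q/C1)
#2 stroke at R1  (common-e at J1 fixed by 3)
#4 stroke at R2  (J1: bond 3 brought effort, rest push out)
#5 stroke at I2  (common-e at J1 fixed by 3)

3  (C1, I1, I2 all integral)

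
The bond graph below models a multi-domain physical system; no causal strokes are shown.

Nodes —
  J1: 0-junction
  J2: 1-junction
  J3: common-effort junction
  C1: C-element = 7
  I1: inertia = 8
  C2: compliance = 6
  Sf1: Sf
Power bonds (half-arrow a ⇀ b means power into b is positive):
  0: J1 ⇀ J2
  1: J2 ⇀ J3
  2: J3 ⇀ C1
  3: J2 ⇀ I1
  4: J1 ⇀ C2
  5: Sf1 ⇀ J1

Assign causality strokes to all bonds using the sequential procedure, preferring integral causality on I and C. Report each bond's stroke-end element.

b5 stroke→Sf1  (source Sf1 imposes f)
b2 stroke→J3  (C1 outputs effort q/C1)
b1 stroke→J2  (common-e at J3 fixed by 2)
b3 stroke→I1  (prefer integral on I1)
b0 stroke→J2  (common-f at J2 fixed by 3)
b4 stroke→J1  (closing 0-jn rule on J1)

bond 0 stroke→J2
bond 1 stroke→J2
bond 2 stroke→J3
bond 3 stroke→I1
bond 4 stroke→J1
bond 5 stroke→Sf1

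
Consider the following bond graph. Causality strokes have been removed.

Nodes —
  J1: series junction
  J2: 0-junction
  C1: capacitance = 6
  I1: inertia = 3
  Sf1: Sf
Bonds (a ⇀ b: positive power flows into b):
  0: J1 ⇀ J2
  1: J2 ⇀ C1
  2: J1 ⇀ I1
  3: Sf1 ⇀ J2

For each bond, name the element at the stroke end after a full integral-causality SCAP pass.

#0 →J1
#1 →J2
#2 →I1
#3 →Sf1

b3 →Sf1  (Sf1 (Sf) sets flow on bond)
b1 →J2  (C1: C, integral causality)
b0 →J1  (common-e at J2 fixed by 1)
b2 →I1  (closing 1-jn rule on J1)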